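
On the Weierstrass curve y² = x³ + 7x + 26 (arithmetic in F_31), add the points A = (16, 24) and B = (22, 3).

(13, 12)

(16, 24) + (22, 3). λ = (3 - 24)/(22 - 16) ≡ 10/6 mod 31. 6⁻¹ ≡ 26 (mod 31), so λ ≡ 12.
  x = λ² - 16 - 22 = 144 - 38 ≡ 13; y = λ·(16 - 13) - 24 ≡ 12. → (13, 12)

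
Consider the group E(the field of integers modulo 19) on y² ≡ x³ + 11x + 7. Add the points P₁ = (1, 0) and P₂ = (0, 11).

(1, 0) + (0, 11). λ = (11 - 0)/(0 - 1) ≡ 11/18 mod 19. 18⁻¹ ≡ 18 (mod 19), so λ ≡ 8.
  x = λ² - 1 - 0 = 64 - 1 ≡ 6; y = λ·(1 - 6) - 0 ≡ 17. → (6, 17)

(6, 17)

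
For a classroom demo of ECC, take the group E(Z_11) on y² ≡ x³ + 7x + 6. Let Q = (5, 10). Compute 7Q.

(5, 1)

Repeated addition: build up to 7Q.
2Q: tangent at (5, 10): λ = (3·5² + 7)/(2·10) ≡ 5/9. 9⁻¹ ≡ 5 (mod 11), so λ ≡ 5·5 ≡ 3.
  x = λ² - 5 - 5 = 9 - 10 ≡ 10; y = λ·(5 - 10) - 10 ≡ 8. → (10, 8)
3Q: (10, 8) + (5, 10). λ = (10 - 8)/(5 - 10) ≡ 2/6 mod 11. 6⁻¹ ≡ 2 (mod 11) since 6·2 = 12 ≡ 1, so λ ≡ 4.
  x = λ² - 10 - 5 = 16 - 15 ≡ 1; y = λ·(10 - 1) - 8 ≡ 6. → (1, 6)
4Q: (1, 6) + (5, 10). λ = (10 - 6)/(5 - 1) ≡ 4/4 mod 11. 4⁻¹ ≡ 3 (mod 11), so λ ≡ 1.
  x = λ² - 1 - 5 = 1 - 6 ≡ 6; y = λ·(1 - 6) - 6 ≡ 0. → (6, 0)
5Q: (6, 0) + (5, 10). λ = (10 - 0)/(5 - 6) ≡ 10/10 mod 11. 10⁻¹ ≡ 10 (mod 11) since 10·10 = 100 ≡ 1, so λ ≡ 1.
  x = λ² - 6 - 5 = 1 - 11 ≡ 1; y = λ·(6 - 1) - 0 ≡ 5. → (1, 5)
6Q: (1, 5) + (5, 10). λ = (10 - 5)/(5 - 1) ≡ 5/4 mod 11. 4⁻¹ ≡ 3 (mod 11) since 4·3 = 12 ≡ 1, so λ ≡ 4.
  x = λ² - 1 - 5 = 16 - 6 ≡ 10; y = λ·(1 - 10) - 5 ≡ 3. → (10, 3)
7Q: (10, 3) + (5, 10). λ = (10 - 3)/(5 - 10) ≡ 7/6 mod 11. 6⁻¹ ≡ 2 (mod 11), so λ ≡ 3.
  x = λ² - 10 - 5 = 9 - 15 ≡ 5; y = λ·(10 - 5) - 3 ≡ 1. → (5, 1)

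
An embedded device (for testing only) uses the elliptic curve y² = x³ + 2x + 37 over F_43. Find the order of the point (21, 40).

2P: tangent at (21, 40): λ = (3·21² + 2)/(2·40) ≡ 35/37. 37⁻¹ ≡ 7 (mod 43), so λ ≡ 35·7 ≡ 30.
  x = λ² - 21 - 21 = 900 - 42 ≡ 41; y = λ·(21 - 41) - 40 ≡ 5. → (41, 5)
3P: (41, 5) + (21, 40). λ = (40 - 5)/(21 - 41) ≡ 35/23 mod 43. 23⁻¹ ≡ 15 (mod 43), so λ ≡ 9.
  x = λ² - 41 - 21 = 81 - 62 ≡ 19; y = λ·(41 - 19) - 5 ≡ 21. → (19, 21)
4P: (19, 21) + (21, 40). λ = (40 - 21)/(21 - 19) ≡ 19/2 mod 43. 2⁻¹ ≡ 22 (mod 43) since 2·22 = 44 ≡ 1, so λ ≡ 31.
  x = λ² - 19 - 21 = 961 - 40 ≡ 18; y = λ·(19 - 18) - 21 ≡ 10. → (18, 10)
5P: (18, 10) + (21, 40). λ = (40 - 10)/(21 - 18) ≡ 30/3 mod 43. 3⁻¹ ≡ 29 (mod 43), so λ ≡ 10.
  x = λ² - 18 - 21 = 100 - 39 ≡ 18; y = λ·(18 - 18) - 10 ≡ 33. → (18, 33)
6P: (18, 33) + (21, 40). λ = (40 - 33)/(21 - 18) ≡ 7/3 mod 43. 3⁻¹ ≡ 29 (mod 43) since 3·29 = 87 ≡ 1, so λ ≡ 31.
  x = λ² - 18 - 21 = 961 - 39 ≡ 19; y = λ·(18 - 19) - 33 ≡ 22. → (19, 22)
7P: (19, 22) + (21, 40). λ = (40 - 22)/(21 - 19) ≡ 18/2 mod 43. 2⁻¹ ≡ 22 (mod 43), so λ ≡ 9.
  x = λ² - 19 - 21 = 81 - 40 ≡ 41; y = λ·(19 - 41) - 22 ≡ 38. → (41, 38)
8P: (41, 38) + (21, 40). λ = (40 - 38)/(21 - 41) ≡ 2/23 mod 43. 23⁻¹ ≡ 15 (mod 43) since 23·15 = 345 ≡ 1, so λ ≡ 30.
  x = λ² - 41 - 21 = 900 - 62 ≡ 21; y = λ·(41 - 21) - 38 ≡ 3. → (21, 3)
9P: (21, 3) + (21, 40): same x and y₁ ≡ -y₂, so the sum is O.
9P = O, so the order is 9.

9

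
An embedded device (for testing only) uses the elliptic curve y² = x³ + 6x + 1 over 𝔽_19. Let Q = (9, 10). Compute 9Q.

Double-and-add on 9 = (1001)₂. Start with Q = (9, 10) for the leading 1-bit.
double: tangent at (9, 10): λ = (3·9² + 6)/(2·10) ≡ 2/1. 1⁻¹ ≡ 1 (mod 19), so λ ≡ 2·1 ≡ 2.
  x = λ² - 9 - 9 = 4 - 18 ≡ 5; y = λ·(9 - 5) - 10 ≡ 17. → (5, 17)
double: tangent at (5, 17): λ = (3·5² + 6)/(2·17) ≡ 5/15. 15⁻¹ ≡ 14 (mod 19) since 15·14 = 210 ≡ 1, so λ ≡ 5·14 ≡ 13.
  x = λ² - 5 - 5 = 169 - 10 ≡ 7; y = λ·(5 - 7) - 17 ≡ 14. → (7, 14)
double: tangent at (7, 14): λ = (3·7² + 6)/(2·14) ≡ 1/9. 9⁻¹ ≡ 17 (mod 19), so λ ≡ 1·17 ≡ 17.
  x = λ² - 7 - 7 = 289 - 14 ≡ 9; y = λ·(7 - 9) - 14 ≡ 9. → (9, 9)
add Q: (9, 9) + (9, 10): same x and y₁ ≡ -y₂, so the sum is ∞.

O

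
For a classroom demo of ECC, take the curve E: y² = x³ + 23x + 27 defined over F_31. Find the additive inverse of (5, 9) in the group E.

(5, 22)

-(5, 9) = (5, -9 mod 31) = (5, 22).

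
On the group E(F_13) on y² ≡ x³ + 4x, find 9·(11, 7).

Write G = (11, 7).
Double-and-add on 9 = (1001)₂. Start with G = (11, 7) for the leading 1-bit.
double: tangent at (11, 7): λ = (3·11² + 4)/(2·7) ≡ 3/1. 1⁻¹ ≡ 1 (mod 13), so λ ≡ 3·1 ≡ 3.
  x = λ² - 11 - 11 = 9 - 22 ≡ 0; y = λ·(11 - 0) - 7 ≡ 0. → (0, 0)
double: (0, 0) + (0, 0): same x and y₁ ≡ -y₂, so the sum is the point at infinity.
double: the point at infinity + the point at infinity = the point at infinity (identity).
add G: the point at infinity + (11, 7) = (11, 7) (identity).

(11, 7)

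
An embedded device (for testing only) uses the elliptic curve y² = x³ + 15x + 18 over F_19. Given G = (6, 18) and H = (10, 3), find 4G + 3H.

(5, 3)

First 4G:
Double-and-add on 4 = (100)₂. Start with G = (6, 18) for the leading 1-bit.
double: tangent at (6, 18): λ = (3·6² + 15)/(2·18) ≡ 9/17. 17⁻¹ ≡ 9 (mod 19) since 17·9 = 153 ≡ 1, so λ ≡ 9·9 ≡ 5.
  x = λ² - 6 - 6 = 25 - 12 ≡ 13; y = λ·(6 - 13) - 18 ≡ 4. → (13, 4)
double: tangent at (13, 4): λ = (3·13² + 15)/(2·4) ≡ 9/8. 8⁻¹ ≡ 12 (mod 19), so λ ≡ 9·12 ≡ 13.
  x = λ² - 13 - 13 = 169 - 26 ≡ 10; y = λ·(13 - 10) - 4 ≡ 16. → (10, 16)
4G = (10, 16).
Next 3H:
Repeated addition: build up to 3H.
2H: tangent at (10, 3): λ = (3·10² + 15)/(2·3) ≡ 11/6. 6⁻¹ ≡ 16 (mod 19), so λ ≡ 11·16 ≡ 5.
  x = λ² - 10 - 10 = 25 - 20 ≡ 5; y = λ·(10 - 5) - 3 ≡ 3. → (5, 3)
3H: (5, 3) + (10, 3). λ = (3 - 3)/(10 - 5) ≡ 0/5 mod 19. 5⁻¹ ≡ 4 (mod 19) since 5·4 = 20 ≡ 1, so λ ≡ 0.
  x = λ² - 5 - 10 = 0 - 15 ≡ 4; y = λ·(5 - 4) - 3 ≡ 16. → (4, 16)
3H = (4, 16).
Finally 4G + 3H:
(10, 16) + (4, 16). λ = (16 - 16)/(4 - 10) ≡ 0/13 mod 19. 13⁻¹ ≡ 3 (mod 19), so λ ≡ 0.
  x = λ² - 10 - 4 = 0 - 14 ≡ 5; y = λ·(10 - 5) - 16 ≡ 3. → (5, 3)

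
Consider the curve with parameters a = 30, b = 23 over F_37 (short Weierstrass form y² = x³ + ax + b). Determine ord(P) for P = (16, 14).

2P: tangent at (16, 14): λ = (3·16² + 30)/(2·14) ≡ 21/28. 28⁻¹ ≡ 4 (mod 37) since 28·4 = 112 ≡ 1, so λ ≡ 21·4 ≡ 10.
  x = λ² - 16 - 16 = 100 - 32 ≡ 31; y = λ·(16 - 31) - 14 ≡ 21. → (31, 21)
3P: (31, 21) + (16, 14). λ = (14 - 21)/(16 - 31) ≡ 30/22 mod 37. 22⁻¹ ≡ 32 (mod 37), so λ ≡ 35.
  x = λ² - 31 - 16 = 1225 - 47 ≡ 31; y = λ·(31 - 31) - 21 ≡ 16. → (31, 16)
4P: (31, 16) + (16, 14). λ = (14 - 16)/(16 - 31) ≡ 35/22 mod 37. 22⁻¹ ≡ 32 (mod 37), so λ ≡ 10.
  x = λ² - 31 - 16 = 100 - 47 ≡ 16; y = λ·(31 - 16) - 16 ≡ 23. → (16, 23)
5P: (16, 23) + (16, 14): same x and y₁ ≡ -y₂, so the sum is O.
5P = O, so the order is 5.

5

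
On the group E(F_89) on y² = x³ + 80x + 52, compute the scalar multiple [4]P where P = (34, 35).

(64, 7)

Double-and-add on 4 = (100)₂. Start with P = (34, 35) for the leading 1-bit.
double: tangent at (34, 35): λ = (3·34² + 80)/(2·35) ≡ 77/70. 70⁻¹ ≡ 14 (mod 89), so λ ≡ 77·14 ≡ 10.
  x = λ² - 34 - 34 = 100 - 68 ≡ 32; y = λ·(34 - 32) - 35 ≡ 74. → (32, 74)
double: tangent at (32, 74): λ = (3·32² + 80)/(2·74) ≡ 37/59. 59⁻¹ ≡ 86 (mod 89) since 59·86 = 5074 ≡ 1, so λ ≡ 37·86 ≡ 67.
  x = λ² - 32 - 32 = 4489 - 64 ≡ 64; y = λ·(32 - 64) - 74 ≡ 7. → (64, 7)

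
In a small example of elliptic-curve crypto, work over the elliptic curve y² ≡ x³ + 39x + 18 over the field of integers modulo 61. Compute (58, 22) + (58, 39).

O

The two points share x = 58 and their y-coordinates satisfy 22 + 39 ≡ 0 (mod 61), so they are inverses. Their sum is ∞.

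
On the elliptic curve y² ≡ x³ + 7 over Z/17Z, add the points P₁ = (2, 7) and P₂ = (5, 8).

(12, 1)

(2, 7) + (5, 8). λ = (8 - 7)/(5 - 2) ≡ 1/3 mod 17. 3⁻¹ ≡ 6 (mod 17), so λ ≡ 6.
  x = λ² - 2 - 5 = 36 - 7 ≡ 12; y = λ·(2 - 12) - 7 ≡ 1. → (12, 1)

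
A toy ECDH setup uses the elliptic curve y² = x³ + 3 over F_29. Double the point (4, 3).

tangent at (4, 3): λ = (3·4² + 0)/(2·3) ≡ 19/6. 6⁻¹ ≡ 5 (mod 29), so λ ≡ 19·5 ≡ 8.
  x = λ² - 4 - 4 = 64 - 8 ≡ 27; y = λ·(4 - 27) - 3 ≡ 16. → (27, 16)

(27, 16)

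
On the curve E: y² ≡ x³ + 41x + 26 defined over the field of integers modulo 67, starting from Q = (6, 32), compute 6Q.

(13, 64)

Repeated addition: build up to 6Q.
2Q: tangent at (6, 32): λ = (3·6² + 41)/(2·32) ≡ 15/64. 64⁻¹ ≡ 22 (mod 67), so λ ≡ 15·22 ≡ 62.
  x = λ² - 6 - 6 = 3844 - 12 ≡ 13; y = λ·(6 - 13) - 32 ≡ 3. → (13, 3)
3Q: (13, 3) + (6, 32). λ = (32 - 3)/(6 - 13) ≡ 29/60 mod 67. 60⁻¹ ≡ 19 (mod 67), so λ ≡ 15.
  x = λ² - 13 - 6 = 225 - 19 ≡ 5; y = λ·(13 - 5) - 3 ≡ 50. → (5, 50)
4Q: (5, 50) + (6, 32). λ = (32 - 50)/(6 - 5) ≡ 49/1 mod 67. 1⁻¹ ≡ 1 (mod 67), so λ ≡ 49.
  x = λ² - 5 - 6 = 2401 - 11 ≡ 45; y = λ·(5 - 45) - 50 ≡ 0. → (45, 0)
5Q: (45, 0) + (6, 32). λ = (32 - 0)/(6 - 45) ≡ 32/28 mod 67. 28⁻¹ ≡ 12 (mod 67), so λ ≡ 49.
  x = λ² - 45 - 6 = 2401 - 51 ≡ 5; y = λ·(45 - 5) - 0 ≡ 17. → (5, 17)
6Q: (5, 17) + (6, 32). λ = (32 - 17)/(6 - 5) ≡ 15/1 mod 67. 1⁻¹ ≡ 1 (mod 67), so λ ≡ 15.
  x = λ² - 5 - 6 = 225 - 11 ≡ 13; y = λ·(5 - 13) - 17 ≡ 64. → (13, 64)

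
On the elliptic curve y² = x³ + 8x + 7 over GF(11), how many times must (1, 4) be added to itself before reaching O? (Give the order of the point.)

7

2P: tangent at (1, 4): λ = (3·1² + 8)/(2·4) ≡ 0/8. 8⁻¹ ≡ 7 (mod 11) since 8·7 = 56 ≡ 1, so λ ≡ 0·7 ≡ 0.
  x = λ² - 1 - 1 = 0 - 2 ≡ 9; y = λ·(1 - 9) - 4 ≡ 7. → (9, 7)
3P: (9, 7) + (1, 4). λ = (4 - 7)/(1 - 9) ≡ 8/3 mod 11. 3⁻¹ ≡ 4 (mod 11), so λ ≡ 10.
  x = λ² - 9 - 1 = 100 - 10 ≡ 2; y = λ·(9 - 2) - 7 ≡ 8. → (2, 8)
4P: (2, 8) + (1, 4). λ = (4 - 8)/(1 - 2) ≡ 7/10 mod 11. 10⁻¹ ≡ 10 (mod 11) since 10·10 = 100 ≡ 1, so λ ≡ 4.
  x = λ² - 2 - 1 = 16 - 3 ≡ 2; y = λ·(2 - 2) - 8 ≡ 3. → (2, 3)
5P: (2, 3) + (1, 4). λ = (4 - 3)/(1 - 2) ≡ 1/10 mod 11. 10⁻¹ ≡ 10 (mod 11), so λ ≡ 10.
  x = λ² - 2 - 1 = 100 - 3 ≡ 9; y = λ·(2 - 9) - 3 ≡ 4. → (9, 4)
6P: (9, 4) + (1, 4). λ = (4 - 4)/(1 - 9) ≡ 0/3 mod 11. 3⁻¹ ≡ 4 (mod 11), so λ ≡ 0.
  x = λ² - 9 - 1 = 0 - 10 ≡ 1; y = λ·(9 - 1) - 4 ≡ 7. → (1, 7)
7P: (1, 7) + (1, 4): same x and y₁ ≡ -y₂, so the sum is O.
7P = O, so the order is 7.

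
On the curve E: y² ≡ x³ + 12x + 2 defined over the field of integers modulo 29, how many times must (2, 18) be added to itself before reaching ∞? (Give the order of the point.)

7

2P: tangent at (2, 18): λ = (3·2² + 12)/(2·18) ≡ 24/7. 7⁻¹ ≡ 25 (mod 29) since 7·25 = 175 ≡ 1, so λ ≡ 24·25 ≡ 20.
  x = λ² - 2 - 2 = 400 - 4 ≡ 19; y = λ·(2 - 19) - 18 ≡ 19. → (19, 19)
3P: (19, 19) + (2, 18). λ = (18 - 19)/(2 - 19) ≡ 28/12 mod 29. 12⁻¹ ≡ 17 (mod 29) since 12·17 = 204 ≡ 1, so λ ≡ 12.
  x = λ² - 19 - 2 = 144 - 21 ≡ 7; y = λ·(19 - 7) - 19 ≡ 9. → (7, 9)
4P: (7, 9) + (2, 18). λ = (18 - 9)/(2 - 7) ≡ 9/24 mod 29. 24⁻¹ ≡ 23 (mod 29) since 24·23 = 552 ≡ 1, so λ ≡ 4.
  x = λ² - 7 - 2 = 16 - 9 ≡ 7; y = λ·(7 - 7) - 9 ≡ 20. → (7, 20)
5P: (7, 20) + (2, 18). λ = (18 - 20)/(2 - 7) ≡ 27/24 mod 29. 24⁻¹ ≡ 23 (mod 29) since 24·23 = 552 ≡ 1, so λ ≡ 12.
  x = λ² - 7 - 2 = 144 - 9 ≡ 19; y = λ·(7 - 19) - 20 ≡ 10. → (19, 10)
6P: (19, 10) + (2, 18). λ = (18 - 10)/(2 - 19) ≡ 8/12 mod 29. 12⁻¹ ≡ 17 (mod 29) since 12·17 = 204 ≡ 1, so λ ≡ 20.
  x = λ² - 19 - 2 = 400 - 21 ≡ 2; y = λ·(19 - 2) - 10 ≡ 11. → (2, 11)
7P: (2, 11) + (2, 18): same x and y₁ ≡ -y₂, so the sum is ∞.
7P = ∞, so the order is 7.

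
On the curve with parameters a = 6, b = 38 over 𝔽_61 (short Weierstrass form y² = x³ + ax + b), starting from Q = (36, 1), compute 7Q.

Repeated addition: build up to 7Q.
2Q: tangent at (36, 1): λ = (3·36² + 6)/(2·1) ≡ 51/2. 2⁻¹ ≡ 31 (mod 61) since 2·31 = 62 ≡ 1, so λ ≡ 51·31 ≡ 56.
  x = λ² - 36 - 36 = 3136 - 72 ≡ 14; y = λ·(36 - 14) - 1 ≡ 11. → (14, 11)
3Q: (14, 11) + (36, 1). λ = (1 - 11)/(36 - 14) ≡ 51/22 mod 61. 22⁻¹ ≡ 25 (mod 61) since 22·25 = 550 ≡ 1, so λ ≡ 55.
  x = λ² - 14 - 36 = 3025 - 50 ≡ 47; y = λ·(14 - 47) - 11 ≡ 4. → (47, 4)
4Q: (47, 4) + (36, 1). λ = (1 - 4)/(36 - 47) ≡ 58/50 mod 61. 50⁻¹ ≡ 11 (mod 61), so λ ≡ 28.
  x = λ² - 47 - 36 = 784 - 83 ≡ 30; y = λ·(47 - 30) - 4 ≡ 45. → (30, 45)
5Q: (30, 45) + (36, 1). λ = (1 - 45)/(36 - 30) ≡ 17/6 mod 61. 6⁻¹ ≡ 51 (mod 61), so λ ≡ 13.
  x = λ² - 30 - 36 = 169 - 66 ≡ 42; y = λ·(30 - 42) - 45 ≡ 43. → (42, 43)
6Q: (42, 43) + (36, 1). λ = (1 - 43)/(36 - 42) ≡ 19/55 mod 61. 55⁻¹ ≡ 10 (mod 61), so λ ≡ 7.
  x = λ² - 42 - 36 = 49 - 78 ≡ 32; y = λ·(42 - 32) - 43 ≡ 27. → (32, 27)
7Q: (32, 27) + (36, 1). λ = (1 - 27)/(36 - 32) ≡ 35/4 mod 61. 4⁻¹ ≡ 46 (mod 61), so λ ≡ 24.
  x = λ² - 32 - 36 = 576 - 68 ≡ 20; y = λ·(32 - 20) - 27 ≡ 17. → (20, 17)

(20, 17)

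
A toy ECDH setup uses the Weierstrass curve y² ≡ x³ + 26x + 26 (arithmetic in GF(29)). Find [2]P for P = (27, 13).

tangent at (27, 13): λ = (3·27² + 26)/(2·13) ≡ 9/26. 26⁻¹ ≡ 19 (mod 29), so λ ≡ 9·19 ≡ 26.
  x = λ² - 27 - 27 = 676 - 54 ≡ 13; y = λ·(27 - 13) - 13 ≡ 3. → (13, 3)

(13, 3)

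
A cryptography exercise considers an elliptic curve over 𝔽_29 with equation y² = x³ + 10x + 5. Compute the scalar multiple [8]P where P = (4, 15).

(11, 5)

Double-and-add on 8 = (1000)₂. Start with P = (4, 15) for the leading 1-bit.
double: tangent at (4, 15): λ = (3·4² + 10)/(2·15) ≡ 0/1. 1⁻¹ ≡ 1 (mod 29) since 1·1 = 1 ≡ 1, so λ ≡ 0·1 ≡ 0.
  x = λ² - 4 - 4 = 0 - 8 ≡ 21; y = λ·(4 - 21) - 15 ≡ 14. → (21, 14)
double: tangent at (21, 14): λ = (3·21² + 10)/(2·14) ≡ 28/28. 28⁻¹ ≡ 28 (mod 29), so λ ≡ 28·28 ≡ 1.
  x = λ² - 21 - 21 = 1 - 42 ≡ 17; y = λ·(21 - 17) - 14 ≡ 19. → (17, 19)
double: tangent at (17, 19): λ = (3·17² + 10)/(2·19) ≡ 7/9. 9⁻¹ ≡ 13 (mod 29) since 9·13 = 117 ≡ 1, so λ ≡ 7·13 ≡ 4.
  x = λ² - 17 - 17 = 16 - 34 ≡ 11; y = λ·(17 - 11) - 19 ≡ 5. → (11, 5)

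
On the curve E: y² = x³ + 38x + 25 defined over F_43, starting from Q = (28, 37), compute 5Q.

(39, 14)

Double-and-add on 5 = (101)₂. Start with Q = (28, 37) for the leading 1-bit.
double: tangent at (28, 37): λ = (3·28² + 38)/(2·37) ≡ 25/31. 31⁻¹ ≡ 25 (mod 43), so λ ≡ 25·25 ≡ 23.
  x = λ² - 28 - 28 = 529 - 56 ≡ 0; y = λ·(28 - 0) - 37 ≡ 5. → (0, 5)
double: tangent at (0, 5): λ = (3·0² + 38)/(2·5) ≡ 38/10. 10⁻¹ ≡ 13 (mod 43) since 10·13 = 130 ≡ 1, so λ ≡ 38·13 ≡ 21.
  x = λ² - 0 - 0 = 441 - 0 ≡ 11; y = λ·(0 - 11) - 5 ≡ 22. → (11, 22)
add Q: (11, 22) + (28, 37). λ = (37 - 22)/(28 - 11) ≡ 15/17 mod 43. 17⁻¹ ≡ 38 (mod 43) since 17·38 = 646 ≡ 1, so λ ≡ 11.
  x = λ² - 11 - 28 = 121 - 39 ≡ 39; y = λ·(11 - 39) - 22 ≡ 14. → (39, 14)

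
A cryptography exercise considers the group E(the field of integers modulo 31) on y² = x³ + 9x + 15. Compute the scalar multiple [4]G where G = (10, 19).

Repeated addition: build up to 4G.
2G: tangent at (10, 19): λ = (3·10² + 9)/(2·19) ≡ 30/7. 7⁻¹ ≡ 9 (mod 31), so λ ≡ 30·9 ≡ 22.
  x = λ² - 10 - 10 = 484 - 20 ≡ 30; y = λ·(10 - 30) - 19 ≡ 6. → (30, 6)
3G: (30, 6) + (10, 19). λ = (19 - 6)/(10 - 30) ≡ 13/11 mod 31. 11⁻¹ ≡ 17 (mod 31), so λ ≡ 4.
  x = λ² - 30 - 10 = 16 - 40 ≡ 7; y = λ·(30 - 7) - 6 ≡ 24. → (7, 24)
4G: (7, 24) + (10, 19). λ = (19 - 24)/(10 - 7) ≡ 26/3 mod 31. 3⁻¹ ≡ 21 (mod 31) since 3·21 = 63 ≡ 1, so λ ≡ 19.
  x = λ² - 7 - 10 = 361 - 17 ≡ 3; y = λ·(7 - 3) - 24 ≡ 21. → (3, 21)

(3, 21)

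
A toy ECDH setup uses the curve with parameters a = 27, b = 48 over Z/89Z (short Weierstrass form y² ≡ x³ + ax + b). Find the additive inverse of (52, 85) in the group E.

(52, 4)

-(52, 85) = (52, -85 mod 89) = (52, 4).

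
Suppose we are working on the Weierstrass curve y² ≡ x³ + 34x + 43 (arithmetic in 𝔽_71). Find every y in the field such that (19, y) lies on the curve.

x³ + 34x + 43 = 7548 ≡ 22 (mod 71).
22 is a non-residue mod 71; no y exists.

none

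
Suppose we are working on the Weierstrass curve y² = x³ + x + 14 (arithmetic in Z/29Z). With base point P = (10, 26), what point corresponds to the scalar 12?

(20, 28)

Repeated addition: build up to 12P.
2P: tangent at (10, 26): λ = (3·10² + 1)/(2·26) ≡ 11/23. 23⁻¹ ≡ 24 (mod 29), so λ ≡ 11·24 ≡ 3.
  x = λ² - 10 - 10 = 9 - 20 ≡ 18; y = λ·(10 - 18) - 26 ≡ 8. → (18, 8)
3P: (18, 8) + (10, 26). λ = (26 - 8)/(10 - 18) ≡ 18/21 mod 29. 21⁻¹ ≡ 18 (mod 29) since 21·18 = 378 ≡ 1, so λ ≡ 5.
  x = λ² - 18 - 10 = 25 - 28 ≡ 26; y = λ·(18 - 26) - 8 ≡ 10. → (26, 10)
4P: (26, 10) + (10, 26). λ = (26 - 10)/(10 - 26) ≡ 16/13 mod 29. 13⁻¹ ≡ 9 (mod 29), so λ ≡ 28.
  x = λ² - 26 - 10 = 784 - 36 ≡ 23; y = λ·(26 - 23) - 10 ≡ 16. → (23, 16)
5P: (23, 16) + (10, 26). λ = (26 - 16)/(10 - 23) ≡ 10/16 mod 29. 16⁻¹ ≡ 20 (mod 29), so λ ≡ 26.
  x = λ² - 23 - 10 = 676 - 33 ≡ 5; y = λ·(23 - 5) - 16 ≡ 17. → (5, 17)
6P: (5, 17) + (10, 26). λ = (26 - 17)/(10 - 5) ≡ 9/5 mod 29. 5⁻¹ ≡ 6 (mod 29), so λ ≡ 25.
  x = λ² - 5 - 10 = 625 - 15 ≡ 1; y = λ·(5 - 1) - 17 ≡ 25. → (1, 25)
7P: (1, 25) + (10, 26). λ = (26 - 25)/(10 - 1) ≡ 1/9 mod 29. 9⁻¹ ≡ 13 (mod 29) since 9·13 = 117 ≡ 1, so λ ≡ 13.
  x = λ² - 1 - 10 = 169 - 11 ≡ 13; y = λ·(1 - 13) - 25 ≡ 22. → (13, 22)
8P: (13, 22) + (10, 26). λ = (26 - 22)/(10 - 13) ≡ 4/26 mod 29. 26⁻¹ ≡ 19 (mod 29) since 26·19 = 494 ≡ 1, so λ ≡ 18.
  x = λ² - 13 - 10 = 324 - 23 ≡ 11; y = λ·(13 - 11) - 22 ≡ 14. → (11, 14)
9P: (11, 14) + (10, 26). λ = (26 - 14)/(10 - 11) ≡ 12/28 mod 29. 28⁻¹ ≡ 28 (mod 29), so λ ≡ 17.
  x = λ² - 11 - 10 = 289 - 21 ≡ 7; y = λ·(11 - 7) - 14 ≡ 25. → (7, 25)
10P: (7, 25) + (10, 26). λ = (26 - 25)/(10 - 7) ≡ 1/3 mod 29. 3⁻¹ ≡ 10 (mod 29), so λ ≡ 10.
  x = λ² - 7 - 10 = 100 - 17 ≡ 25; y = λ·(7 - 25) - 25 ≡ 27. → (25, 27)
11P: (25, 27) + (10, 26). λ = (26 - 27)/(10 - 25) ≡ 28/14 mod 29. 14⁻¹ ≡ 27 (mod 29), so λ ≡ 2.
  x = λ² - 25 - 10 = 4 - 35 ≡ 27; y = λ·(25 - 27) - 27 ≡ 27. → (27, 27)
12P: (27, 27) + (10, 26). λ = (26 - 27)/(10 - 27) ≡ 28/12 mod 29. 12⁻¹ ≡ 17 (mod 29), so λ ≡ 12.
  x = λ² - 27 - 10 = 144 - 37 ≡ 20; y = λ·(27 - 20) - 27 ≡ 28. → (20, 28)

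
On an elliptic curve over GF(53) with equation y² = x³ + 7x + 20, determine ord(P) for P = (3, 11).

2P: tangent at (3, 11): λ = (3·3² + 7)/(2·11) ≡ 34/22. 22⁻¹ ≡ 41 (mod 53), so λ ≡ 34·41 ≡ 16.
  x = λ² - 3 - 3 = 256 - 6 ≡ 38; y = λ·(3 - 38) - 11 ≡ 12. → (38, 12)
3P: (38, 12) + (3, 11). λ = (11 - 12)/(3 - 38) ≡ 52/18 mod 53. 18⁻¹ ≡ 3 (mod 53), so λ ≡ 50.
  x = λ² - 38 - 3 = 2500 - 41 ≡ 21; y = λ·(38 - 21) - 12 ≡ 43. → (21, 43)
4P: (21, 43) + (3, 11). λ = (11 - 43)/(3 - 21) ≡ 21/35 mod 53. 35⁻¹ ≡ 50 (mod 53), so λ ≡ 43.
  x = λ² - 21 - 3 = 1849 - 24 ≡ 23; y = λ·(21 - 23) - 43 ≡ 30. → (23, 30)
5P: (23, 30) + (3, 11). λ = (11 - 30)/(3 - 23) ≡ 34/33 mod 53. 33⁻¹ ≡ 45 (mod 53), so λ ≡ 46.
  x = λ² - 23 - 3 = 2116 - 26 ≡ 23; y = λ·(23 - 23) - 30 ≡ 23. → (23, 23)
6P: (23, 23) + (3, 11). λ = (11 - 23)/(3 - 23) ≡ 41/33 mod 53. 33⁻¹ ≡ 45 (mod 53), so λ ≡ 43.
  x = λ² - 23 - 3 = 1849 - 26 ≡ 21; y = λ·(23 - 21) - 23 ≡ 10. → (21, 10)
7P: (21, 10) + (3, 11). λ = (11 - 10)/(3 - 21) ≡ 1/35 mod 53. 35⁻¹ ≡ 50 (mod 53) since 35·50 = 1750 ≡ 1, so λ ≡ 50.
  x = λ² - 21 - 3 = 2500 - 24 ≡ 38; y = λ·(21 - 38) - 10 ≡ 41. → (38, 41)
8P: (38, 41) + (3, 11). λ = (11 - 41)/(3 - 38) ≡ 23/18 mod 53. 18⁻¹ ≡ 3 (mod 53) since 18·3 = 54 ≡ 1, so λ ≡ 16.
  x = λ² - 38 - 3 = 256 - 41 ≡ 3; y = λ·(38 - 3) - 41 ≡ 42. → (3, 42)
9P: (3, 42) + (3, 11): same x and y₁ ≡ -y₂, so the sum is ∞.
9P = ∞, so the order is 9.

9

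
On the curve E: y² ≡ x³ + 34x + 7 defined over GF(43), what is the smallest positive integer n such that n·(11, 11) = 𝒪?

2P: tangent at (11, 11): λ = (3·11² + 34)/(2·11) ≡ 10/22. 22⁻¹ ≡ 2 (mod 43), so λ ≡ 10·2 ≡ 20.
  x = λ² - 11 - 11 = 400 - 22 ≡ 34; y = λ·(11 - 34) - 11 ≡ 2. → (34, 2)
3P: (34, 2) + (11, 11). λ = (11 - 2)/(11 - 34) ≡ 9/20 mod 43. 20⁻¹ ≡ 28 (mod 43), so λ ≡ 37.
  x = λ² - 34 - 11 = 1369 - 45 ≡ 34; y = λ·(34 - 34) - 2 ≡ 41. → (34, 41)
4P: (34, 41) + (11, 11). λ = (11 - 41)/(11 - 34) ≡ 13/20 mod 43. 20⁻¹ ≡ 28 (mod 43), so λ ≡ 20.
  x = λ² - 34 - 11 = 400 - 45 ≡ 11; y = λ·(34 - 11) - 41 ≡ 32. → (11, 32)
5P: (11, 32) + (11, 11): same x and y₁ ≡ -y₂, so the sum is 𝒪.
5P = 𝒪, so the order is 5.

5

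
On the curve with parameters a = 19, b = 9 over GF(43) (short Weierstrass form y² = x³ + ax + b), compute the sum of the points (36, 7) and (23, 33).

(31, 26)

(36, 7) + (23, 33). λ = (33 - 7)/(23 - 36) ≡ 26/30 mod 43. 30⁻¹ ≡ 33 (mod 43), so λ ≡ 41.
  x = λ² - 36 - 23 = 1681 - 59 ≡ 31; y = λ·(36 - 31) - 7 ≡ 26. → (31, 26)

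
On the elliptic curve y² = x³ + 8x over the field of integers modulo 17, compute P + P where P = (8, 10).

(16, 12)

tangent at (8, 10): λ = (3·8² + 8)/(2·10) ≡ 13/3. 3⁻¹ ≡ 6 (mod 17), so λ ≡ 13·6 ≡ 10.
  x = λ² - 8 - 8 = 100 - 16 ≡ 16; y = λ·(8 - 16) - 10 ≡ 12. → (16, 12)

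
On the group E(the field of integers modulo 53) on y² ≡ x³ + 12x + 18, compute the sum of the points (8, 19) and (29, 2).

(8, 19) + (29, 2). λ = (2 - 19)/(29 - 8) ≡ 36/21 mod 53. 21⁻¹ ≡ 48 (mod 53), so λ ≡ 32.
  x = λ² - 8 - 29 = 1024 - 37 ≡ 33; y = λ·(8 - 33) - 19 ≡ 29. → (33, 29)

(33, 29)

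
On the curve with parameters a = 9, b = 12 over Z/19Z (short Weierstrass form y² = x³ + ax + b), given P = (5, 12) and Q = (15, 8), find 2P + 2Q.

First 2P:
Repeated addition: build up to 2P.
2P: tangent at (5, 12): λ = (3·5² + 9)/(2·12) ≡ 8/5. 5⁻¹ ≡ 4 (mod 19), so λ ≡ 8·4 ≡ 13.
  x = λ² - 5 - 5 = 169 - 10 ≡ 7; y = λ·(5 - 7) - 12 ≡ 0. → (7, 0)
2P = (7, 0).
Next 2Q:
Repeated addition: build up to 2Q.
2Q: tangent at (15, 8): λ = (3·15² + 9)/(2·8) ≡ 0/16. 16⁻¹ ≡ 6 (mod 19), so λ ≡ 0·6 ≡ 0.
  x = λ² - 15 - 15 = 0 - 30 ≡ 8; y = λ·(15 - 8) - 8 ≡ 11. → (8, 11)
2Q = (8, 11).
Finally 2P + 2Q:
(7, 0) + (8, 11). λ = (11 - 0)/(8 - 7) ≡ 11/1 mod 19. 1⁻¹ ≡ 1 (mod 19), so λ ≡ 11.
  x = λ² - 7 - 8 = 121 - 15 ≡ 11; y = λ·(7 - 11) - 0 ≡ 13. → (11, 13)

(11, 13)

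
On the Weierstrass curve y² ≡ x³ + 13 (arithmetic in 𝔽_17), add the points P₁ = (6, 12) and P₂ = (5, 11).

(6, 12) + (5, 11). λ = (11 - 12)/(5 - 6) ≡ 16/16 mod 17. 16⁻¹ ≡ 16 (mod 17), so λ ≡ 1.
  x = λ² - 6 - 5 = 1 - 11 ≡ 7; y = λ·(6 - 7) - 12 ≡ 4. → (7, 4)

(7, 4)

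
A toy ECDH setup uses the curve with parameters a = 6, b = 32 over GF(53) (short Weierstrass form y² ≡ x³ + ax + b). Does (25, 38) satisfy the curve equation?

yes

y² = 38² ≡ 13; x³ + 6x + 32 = 15807 ≡ 13 (mod 53). 13 = 13.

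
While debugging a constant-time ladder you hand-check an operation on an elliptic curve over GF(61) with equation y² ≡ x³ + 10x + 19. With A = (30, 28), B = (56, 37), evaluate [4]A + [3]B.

(35, 19)

First 4A:
Double-and-add on 4 = (100)₂. Start with A = (30, 28) for the leading 1-bit.
double: tangent at (30, 28): λ = (3·30² + 10)/(2·28) ≡ 26/56. 56⁻¹ ≡ 12 (mod 61), so λ ≡ 26·12 ≡ 7.
  x = λ² - 30 - 30 = 49 - 60 ≡ 50; y = λ·(30 - 50) - 28 ≡ 15. → (50, 15)
double: tangent at (50, 15): λ = (3·50² + 10)/(2·15) ≡ 7/30. 30⁻¹ ≡ 59 (mod 61) since 30·59 = 1770 ≡ 1, so λ ≡ 7·59 ≡ 47.
  x = λ² - 50 - 50 = 2209 - 100 ≡ 35; y = λ·(50 - 35) - 15 ≡ 19. → (35, 19)
4A = (35, 19).
Next 3B:
Repeated addition: build up to 3B.
2B: tangent at (56, 37): λ = (3·56² + 10)/(2·37) ≡ 24/13. 13⁻¹ ≡ 47 (mod 61), so λ ≡ 24·47 ≡ 30.
  x = λ² - 56 - 56 = 900 - 112 ≡ 56; y = λ·(56 - 56) - 37 ≡ 24. → (56, 24)
3B: (56, 24) + (56, 37): same x and y₁ ≡ -y₂, so the sum is ∞.
3B = ∞.
Finally 4A + 3B:
(35, 19) + ∞ = (35, 19) (identity).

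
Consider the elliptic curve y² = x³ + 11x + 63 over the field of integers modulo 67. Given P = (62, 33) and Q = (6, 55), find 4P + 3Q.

(27, 12)

First 4P:
Double-and-add on 4 = (100)₂. Start with P = (62, 33) for the leading 1-bit.
double: tangent at (62, 33): λ = (3·62² + 11)/(2·33) ≡ 19/66. 66⁻¹ ≡ 66 (mod 67), so λ ≡ 19·66 ≡ 48.
  x = λ² - 62 - 62 = 2304 - 124 ≡ 36; y = λ·(62 - 36) - 33 ≡ 9. → (36, 9)
double: tangent at (36, 9): λ = (3·36² + 11)/(2·9) ≡ 13/18. 18⁻¹ ≡ 41 (mod 67), so λ ≡ 13·41 ≡ 64.
  x = λ² - 36 - 36 = 4096 - 72 ≡ 4; y = λ·(36 - 4) - 9 ≡ 29. → (4, 29)
4P = (4, 29).
Next 3Q:
Repeated addition: build up to 3Q.
2Q: tangent at (6, 55): λ = (3·6² + 11)/(2·55) ≡ 52/43. 43⁻¹ ≡ 53 (mod 67), so λ ≡ 52·53 ≡ 9.
  x = λ² - 6 - 6 = 81 - 12 ≡ 2; y = λ·(6 - 2) - 55 ≡ 48. → (2, 48)
3Q: (2, 48) + (6, 55). λ = (55 - 48)/(6 - 2) ≡ 7/4 mod 67. 4⁻¹ ≡ 17 (mod 67), so λ ≡ 52.
  x = λ² - 2 - 6 = 2704 - 8 ≡ 16; y = λ·(2 - 16) - 48 ≡ 28. → (16, 28)
3Q = (16, 28).
Finally 4P + 3Q:
(4, 29) + (16, 28). λ = (28 - 29)/(16 - 4) ≡ 66/12 mod 67. 12⁻¹ ≡ 28 (mod 67), so λ ≡ 39.
  x = λ² - 4 - 16 = 1521 - 20 ≡ 27; y = λ·(4 - 27) - 29 ≡ 12. → (27, 12)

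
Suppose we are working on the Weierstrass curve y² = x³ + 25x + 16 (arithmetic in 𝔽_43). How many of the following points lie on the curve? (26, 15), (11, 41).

1

(26, 15): 15² ≡ 10, rhs ≡ 10 → on.
(11, 41): 41² ≡ 4, rhs ≡ 31 → off.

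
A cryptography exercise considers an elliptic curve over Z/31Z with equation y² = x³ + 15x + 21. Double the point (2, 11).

(5, 29)

tangent at (2, 11): λ = (3·2² + 15)/(2·11) ≡ 27/22. 22⁻¹ ≡ 24 (mod 31), so λ ≡ 27·24 ≡ 28.
  x = λ² - 2 - 2 = 784 - 4 ≡ 5; y = λ·(2 - 5) - 11 ≡ 29. → (5, 29)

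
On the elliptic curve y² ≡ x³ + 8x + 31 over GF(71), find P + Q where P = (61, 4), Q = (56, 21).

(11, 39)

(61, 4) + (56, 21). λ = (21 - 4)/(56 - 61) ≡ 17/66 mod 71. 66⁻¹ ≡ 14 (mod 71), so λ ≡ 25.
  x = λ² - 61 - 56 = 625 - 117 ≡ 11; y = λ·(61 - 11) - 4 ≡ 39. → (11, 39)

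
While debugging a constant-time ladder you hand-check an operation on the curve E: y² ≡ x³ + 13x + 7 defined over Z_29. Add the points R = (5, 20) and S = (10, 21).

(21, 0)

(5, 20) + (10, 21). λ = (21 - 20)/(10 - 5) ≡ 1/5 mod 29. 5⁻¹ ≡ 6 (mod 29), so λ ≡ 6.
  x = λ² - 5 - 10 = 36 - 15 ≡ 21; y = λ·(5 - 21) - 20 ≡ 0. → (21, 0)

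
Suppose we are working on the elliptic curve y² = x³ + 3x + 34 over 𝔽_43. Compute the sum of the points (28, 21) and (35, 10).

(28, 21) + (35, 10). λ = (10 - 21)/(35 - 28) ≡ 32/7 mod 43. 7⁻¹ ≡ 37 (mod 43) since 7·37 = 259 ≡ 1, so λ ≡ 23.
  x = λ² - 28 - 35 = 529 - 63 ≡ 36; y = λ·(28 - 36) - 21 ≡ 10. → (36, 10)

(36, 10)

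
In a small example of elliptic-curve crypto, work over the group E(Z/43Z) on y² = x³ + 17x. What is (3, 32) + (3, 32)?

(41, 1)

tangent at (3, 32): λ = (3·3² + 17)/(2·32) ≡ 1/21. 21⁻¹ ≡ 41 (mod 43), so λ ≡ 1·41 ≡ 41.
  x = λ² - 3 - 3 = 1681 - 6 ≡ 41; y = λ·(3 - 41) - 32 ≡ 1. → (41, 1)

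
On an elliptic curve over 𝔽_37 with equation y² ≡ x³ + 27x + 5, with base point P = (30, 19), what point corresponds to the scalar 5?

Double-and-add on 5 = (101)₂. Start with P = (30, 19) for the leading 1-bit.
double: tangent at (30, 19): λ = (3·30² + 27)/(2·19) ≡ 26/1. 1⁻¹ ≡ 1 (mod 37), so λ ≡ 26·1 ≡ 26.
  x = λ² - 30 - 30 = 676 - 60 ≡ 24; y = λ·(30 - 24) - 19 ≡ 26. → (24, 26)
double: tangent at (24, 26): λ = (3·24² + 27)/(2·26) ≡ 16/15. 15⁻¹ ≡ 5 (mod 37) since 15·5 = 75 ≡ 1, so λ ≡ 16·5 ≡ 6.
  x = λ² - 24 - 24 = 36 - 48 ≡ 25; y = λ·(24 - 25) - 26 ≡ 5. → (25, 5)
add P: (25, 5) + (30, 19). λ = (19 - 5)/(30 - 25) ≡ 14/5 mod 37. 5⁻¹ ≡ 15 (mod 37), so λ ≡ 25.
  x = λ² - 25 - 30 = 625 - 55 ≡ 15; y = λ·(25 - 15) - 5 ≡ 23. → (15, 23)

(15, 23)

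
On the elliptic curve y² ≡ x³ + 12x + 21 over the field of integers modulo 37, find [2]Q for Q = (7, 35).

tangent at (7, 35): λ = (3·7² + 12)/(2·35) ≡ 11/33. 33⁻¹ ≡ 9 (mod 37) since 33·9 = 297 ≡ 1, so λ ≡ 11·9 ≡ 25.
  x = λ² - 7 - 7 = 625 - 14 ≡ 19; y = λ·(7 - 19) - 35 ≡ 35. → (19, 35)

(19, 35)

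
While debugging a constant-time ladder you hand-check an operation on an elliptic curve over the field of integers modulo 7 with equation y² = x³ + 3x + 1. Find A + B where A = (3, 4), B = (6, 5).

(3, 4) + (6, 5). λ = (5 - 4)/(6 - 3) ≡ 1/3 mod 7. 3⁻¹ ≡ 5 (mod 7) since 3·5 = 15 ≡ 1, so λ ≡ 5.
  x = λ² - 3 - 6 = 25 - 9 ≡ 2; y = λ·(3 - 2) - 4 ≡ 1. → (2, 1)

(2, 1)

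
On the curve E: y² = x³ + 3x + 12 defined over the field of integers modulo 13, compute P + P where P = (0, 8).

tangent at (0, 8): λ = (3·0² + 3)/(2·8) ≡ 3/3. 3⁻¹ ≡ 9 (mod 13), so λ ≡ 3·9 ≡ 1.
  x = λ² - 0 - 0 = 1 - 0 ≡ 1; y = λ·(0 - 1) - 8 ≡ 4. → (1, 4)

(1, 4)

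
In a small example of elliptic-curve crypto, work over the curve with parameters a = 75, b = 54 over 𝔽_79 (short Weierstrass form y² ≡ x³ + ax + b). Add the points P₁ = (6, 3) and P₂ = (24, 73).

(6, 3) + (24, 73). λ = (73 - 3)/(24 - 6) ≡ 70/18 mod 79. 18⁻¹ ≡ 22 (mod 79), so λ ≡ 39.
  x = λ² - 6 - 24 = 1521 - 30 ≡ 69; y = λ·(6 - 69) - 3 ≡ 68. → (69, 68)

(69, 68)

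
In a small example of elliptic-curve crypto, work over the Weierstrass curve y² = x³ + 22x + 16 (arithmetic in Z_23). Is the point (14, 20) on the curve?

yes

y² = 20² ≡ 9; x³ + 22x + 16 = 3068 ≡ 9 (mod 23). 9 = 9.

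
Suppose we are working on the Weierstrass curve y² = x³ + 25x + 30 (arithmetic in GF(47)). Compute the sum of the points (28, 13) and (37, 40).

(28, 13) + (37, 40). λ = (40 - 13)/(37 - 28) ≡ 27/9 mod 47. 9⁻¹ ≡ 21 (mod 47), so λ ≡ 3.
  x = λ² - 28 - 37 = 9 - 65 ≡ 38; y = λ·(28 - 38) - 13 ≡ 4. → (38, 4)

(38, 4)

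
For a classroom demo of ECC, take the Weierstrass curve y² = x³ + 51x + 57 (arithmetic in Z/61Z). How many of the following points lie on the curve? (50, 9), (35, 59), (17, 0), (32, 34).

1

(50, 9): 9² ≡ 20, rhs ≡ 56 → off.
(35, 59): 59² ≡ 4, rhs ≡ 4 → on.
(17, 0): 0² ≡ 0, rhs ≡ 42 → off.
(32, 34): 34² ≡ 58, rhs ≡ 53 → off.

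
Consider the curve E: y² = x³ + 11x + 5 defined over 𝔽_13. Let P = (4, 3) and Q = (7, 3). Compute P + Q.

(2, 10)

(4, 3) + (7, 3). λ = (3 - 3)/(7 - 4) ≡ 0/3 mod 13. 3⁻¹ ≡ 9 (mod 13), so λ ≡ 0.
  x = λ² - 4 - 7 = 0 - 11 ≡ 2; y = λ·(4 - 2) - 3 ≡ 10. → (2, 10)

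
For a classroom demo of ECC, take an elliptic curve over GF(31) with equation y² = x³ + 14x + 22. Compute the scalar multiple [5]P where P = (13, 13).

(25, 1)

Double-and-add on 5 = (101)₂. Start with P = (13, 13) for the leading 1-bit.
double: tangent at (13, 13): λ = (3·13² + 14)/(2·13) ≡ 25/26. 26⁻¹ ≡ 6 (mod 31), so λ ≡ 25·6 ≡ 26.
  x = λ² - 13 - 13 = 676 - 26 ≡ 30; y = λ·(13 - 30) - 13 ≡ 10. → (30, 10)
double: tangent at (30, 10): λ = (3·30² + 14)/(2·10) ≡ 17/20. 20⁻¹ ≡ 14 (mod 31) since 20·14 = 280 ≡ 1, so λ ≡ 17·14 ≡ 21.
  x = λ² - 30 - 30 = 441 - 60 ≡ 9; y = λ·(30 - 9) - 10 ≡ 28. → (9, 28)
add P: (9, 28) + (13, 13). λ = (13 - 28)/(13 - 9) ≡ 16/4 mod 31. 4⁻¹ ≡ 8 (mod 31), so λ ≡ 4.
  x = λ² - 9 - 13 = 16 - 22 ≡ 25; y = λ·(9 - 25) - 28 ≡ 1. → (25, 1)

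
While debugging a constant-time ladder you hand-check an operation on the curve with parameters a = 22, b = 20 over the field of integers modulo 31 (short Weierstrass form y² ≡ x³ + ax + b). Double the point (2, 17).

(28, 19)

tangent at (2, 17): λ = (3·2² + 22)/(2·17) ≡ 3/3. 3⁻¹ ≡ 21 (mod 31), so λ ≡ 3·21 ≡ 1.
  x = λ² - 2 - 2 = 1 - 4 ≡ 28; y = λ·(2 - 28) - 17 ≡ 19. → (28, 19)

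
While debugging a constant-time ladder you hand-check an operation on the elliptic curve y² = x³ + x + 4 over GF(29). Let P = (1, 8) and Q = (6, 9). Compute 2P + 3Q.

First 2P:
Repeated addition: build up to 2P.
2P: tangent at (1, 8): λ = (3·1² + 1)/(2·8) ≡ 4/16. 16⁻¹ ≡ 20 (mod 29) since 16·20 = 320 ≡ 1, so λ ≡ 4·20 ≡ 22.
  x = λ² - 1 - 1 = 484 - 2 ≡ 18; y = λ·(1 - 18) - 8 ≡ 24. → (18, 24)
2P = (18, 24).
Next 3Q:
Repeated addition: build up to 3Q.
2Q: tangent at (6, 9): λ = (3·6² + 1)/(2·9) ≡ 22/18. 18⁻¹ ≡ 21 (mod 29) since 18·21 = 378 ≡ 1, so λ ≡ 22·21 ≡ 27.
  x = λ² - 6 - 6 = 729 - 12 ≡ 21; y = λ·(6 - 21) - 9 ≡ 21. → (21, 21)
3Q: (21, 21) + (6, 9). λ = (9 - 21)/(6 - 21) ≡ 17/14 mod 29. 14⁻¹ ≡ 27 (mod 29), so λ ≡ 24.
  x = λ² - 21 - 6 = 576 - 27 ≡ 27; y = λ·(21 - 27) - 21 ≡ 9. → (27, 9)
3Q = (27, 9).
Finally 2P + 3Q:
(18, 24) + (27, 9). λ = (9 - 24)/(27 - 18) ≡ 14/9 mod 29. 9⁻¹ ≡ 13 (mod 29), so λ ≡ 8.
  x = λ² - 18 - 27 = 64 - 45 ≡ 19; y = λ·(18 - 19) - 24 ≡ 26. → (19, 26)

(19, 26)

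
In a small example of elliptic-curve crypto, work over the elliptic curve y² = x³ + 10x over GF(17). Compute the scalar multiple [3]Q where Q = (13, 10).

Repeated addition: build up to 3Q.
2Q: tangent at (13, 10): λ = (3·13² + 10)/(2·10) ≡ 7/3. 3⁻¹ ≡ 6 (mod 17), so λ ≡ 7·6 ≡ 8.
  x = λ² - 13 - 13 = 64 - 26 ≡ 4; y = λ·(13 - 4) - 10 ≡ 11. → (4, 11)
3Q: (4, 11) + (13, 10). λ = (10 - 11)/(13 - 4) ≡ 16/9 mod 17. 9⁻¹ ≡ 2 (mod 17), so λ ≡ 15.
  x = λ² - 4 - 13 = 225 - 17 ≡ 4; y = λ·(4 - 4) - 11 ≡ 6. → (4, 6)

(4, 6)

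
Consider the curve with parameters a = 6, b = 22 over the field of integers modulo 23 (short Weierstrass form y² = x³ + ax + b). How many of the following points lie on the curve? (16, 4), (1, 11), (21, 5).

(16, 4): 4² ≡ 16, rhs ≡ 5 → off.
(1, 11): 11² ≡ 6, rhs ≡ 6 → on.
(21, 5): 5² ≡ 2, rhs ≡ 2 → on.

2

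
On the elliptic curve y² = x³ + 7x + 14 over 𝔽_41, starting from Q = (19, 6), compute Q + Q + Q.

(16, 32)

Repeated addition: build up to 3Q.
2Q: tangent at (19, 6): λ = (3·19² + 7)/(2·6) ≡ 24/12. 12⁻¹ ≡ 24 (mod 41), so λ ≡ 24·24 ≡ 2.
  x = λ² - 19 - 19 = 4 - 38 ≡ 7; y = λ·(19 - 7) - 6 ≡ 18. → (7, 18)
3Q: (7, 18) + (19, 6). λ = (6 - 18)/(19 - 7) ≡ 29/12 mod 41. 12⁻¹ ≡ 24 (mod 41) since 12·24 = 288 ≡ 1, so λ ≡ 40.
  x = λ² - 7 - 19 = 1600 - 26 ≡ 16; y = λ·(7 - 16) - 18 ≡ 32. → (16, 32)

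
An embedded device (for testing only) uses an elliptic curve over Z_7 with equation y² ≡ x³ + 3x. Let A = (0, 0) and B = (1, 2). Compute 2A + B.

(1, 2)

First 2A:
Repeated addition: build up to 2A.
2A: (0, 0) + (0, 0): same x and y₁ ≡ -y₂, so the sum is O.
2A = O.
Finally 2A + B:
O + (1, 2) = (1, 2) (identity).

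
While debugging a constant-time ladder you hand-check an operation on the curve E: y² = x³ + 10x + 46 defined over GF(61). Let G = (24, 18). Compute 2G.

tangent at (24, 18): λ = (3·24² + 10)/(2·18) ≡ 30/36. 36⁻¹ ≡ 39 (mod 61), so λ ≡ 30·39 ≡ 11.
  x = λ² - 24 - 24 = 121 - 48 ≡ 12; y = λ·(24 - 12) - 18 ≡ 53. → (12, 53)

(12, 53)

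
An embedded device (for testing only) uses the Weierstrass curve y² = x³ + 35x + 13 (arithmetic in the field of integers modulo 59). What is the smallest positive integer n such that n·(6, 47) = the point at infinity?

12

2P: tangent at (6, 47): λ = (3·6² + 35)/(2·47) ≡ 25/35. 35⁻¹ ≡ 27 (mod 59) since 35·27 = 945 ≡ 1, so λ ≡ 25·27 ≡ 26.
  x = λ² - 6 - 6 = 676 - 12 ≡ 15; y = λ·(6 - 15) - 47 ≡ 14. → (15, 14)
3P: (15, 14) + (6, 47). λ = (47 - 14)/(6 - 15) ≡ 33/50 mod 59. 50⁻¹ ≡ 13 (mod 59) since 50·13 = 650 ≡ 1, so λ ≡ 16.
  x = λ² - 15 - 6 = 256 - 21 ≡ 58; y = λ·(15 - 58) - 14 ≡ 6. → (58, 6)
4P: (58, 6) + (6, 47). λ = (47 - 6)/(6 - 58) ≡ 41/7 mod 59. 7⁻¹ ≡ 17 (mod 59) since 7·17 = 119 ≡ 1, so λ ≡ 48.
  x = λ² - 58 - 6 = 2304 - 64 ≡ 57; y = λ·(58 - 57) - 6 ≡ 42. → (57, 42)
5P: (57, 42) + (6, 47). λ = (47 - 42)/(6 - 57) ≡ 5/8 mod 59. 8⁻¹ ≡ 37 (mod 59), so λ ≡ 8.
  x = λ² - 57 - 6 = 64 - 63 ≡ 1; y = λ·(57 - 1) - 42 ≡ 52. → (1, 52)
6P: (1, 52) + (6, 47). λ = (47 - 52)/(6 - 1) ≡ 54/5 mod 59. 5⁻¹ ≡ 12 (mod 59), so λ ≡ 58.
  x = λ² - 1 - 6 = 3364 - 7 ≡ 53; y = λ·(1 - 53) - 52 ≡ 0. → (53, 0)
7P: (53, 0) + (6, 47). λ = (47 - 0)/(6 - 53) ≡ 47/12 mod 59. 12⁻¹ ≡ 5 (mod 59) since 12·5 = 60 ≡ 1, so λ ≡ 58.
  x = λ² - 53 - 6 = 3364 - 59 ≡ 1; y = λ·(53 - 1) - 0 ≡ 7. → (1, 7)
8P: (1, 7) + (6, 47). λ = (47 - 7)/(6 - 1) ≡ 40/5 mod 59. 5⁻¹ ≡ 12 (mod 59), so λ ≡ 8.
  x = λ² - 1 - 6 = 64 - 7 ≡ 57; y = λ·(1 - 57) - 7 ≡ 17. → (57, 17)
9P: (57, 17) + (6, 47). λ = (47 - 17)/(6 - 57) ≡ 30/8 mod 59. 8⁻¹ ≡ 37 (mod 59), so λ ≡ 48.
  x = λ² - 57 - 6 = 2304 - 63 ≡ 58; y = λ·(57 - 58) - 17 ≡ 53. → (58, 53)
10P: (58, 53) + (6, 47). λ = (47 - 53)/(6 - 58) ≡ 53/7 mod 59. 7⁻¹ ≡ 17 (mod 59) since 7·17 = 119 ≡ 1, so λ ≡ 16.
  x = λ² - 58 - 6 = 256 - 64 ≡ 15; y = λ·(58 - 15) - 53 ≡ 45. → (15, 45)
11P: (15, 45) + (6, 47). λ = (47 - 45)/(6 - 15) ≡ 2/50 mod 59. 50⁻¹ ≡ 13 (mod 59), so λ ≡ 26.
  x = λ² - 15 - 6 = 676 - 21 ≡ 6; y = λ·(15 - 6) - 45 ≡ 12. → (6, 12)
12P: (6, 12) + (6, 47): same x and y₁ ≡ -y₂, so the sum is the point at infinity.
12P = the point at infinity, so the order is 12.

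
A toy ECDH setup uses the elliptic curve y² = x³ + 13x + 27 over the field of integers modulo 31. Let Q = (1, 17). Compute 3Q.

(1, 14)

Repeated addition: build up to 3Q.
2Q: tangent at (1, 17): λ = (3·1² + 13)/(2·17) ≡ 16/3. 3⁻¹ ≡ 21 (mod 31) since 3·21 = 63 ≡ 1, so λ ≡ 16·21 ≡ 26.
  x = λ² - 1 - 1 = 676 - 2 ≡ 23; y = λ·(1 - 23) - 17 ≡ 0. → (23, 0)
3Q: (23, 0) + (1, 17). λ = (17 - 0)/(1 - 23) ≡ 17/9 mod 31. 9⁻¹ ≡ 7 (mod 31), so λ ≡ 26.
  x = λ² - 23 - 1 = 676 - 24 ≡ 1; y = λ·(23 - 1) - 0 ≡ 14. → (1, 14)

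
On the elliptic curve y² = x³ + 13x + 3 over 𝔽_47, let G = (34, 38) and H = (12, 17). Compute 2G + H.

First 2G:
Repeated addition: build up to 2G.
2G: tangent at (34, 38): λ = (3·34² + 13)/(2·38) ≡ 3/29. 29⁻¹ ≡ 13 (mod 47) since 29·13 = 377 ≡ 1, so λ ≡ 3·13 ≡ 39.
  x = λ² - 34 - 34 = 1521 - 68 ≡ 43; y = λ·(34 - 43) - 38 ≡ 34. → (43, 34)
2G = (43, 34).
Finally 2G + H:
(43, 34) + (12, 17). λ = (17 - 34)/(12 - 43) ≡ 30/16 mod 47. 16⁻¹ ≡ 3 (mod 47), so λ ≡ 43.
  x = λ² - 43 - 12 = 1849 - 55 ≡ 8; y = λ·(43 - 8) - 34 ≡ 14. → (8, 14)

(8, 14)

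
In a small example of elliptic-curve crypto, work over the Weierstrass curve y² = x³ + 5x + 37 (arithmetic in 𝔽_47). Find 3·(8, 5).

Write P = (8, 5).
Repeated addition: build up to 3P.
2P: tangent at (8, 5): λ = (3·8² + 5)/(2·5) ≡ 9/10. 10⁻¹ ≡ 33 (mod 47) since 10·33 = 330 ≡ 1, so λ ≡ 9·33 ≡ 15.
  x = λ² - 8 - 8 = 225 - 16 ≡ 21; y = λ·(8 - 21) - 5 ≡ 35. → (21, 35)
3P: (21, 35) + (8, 5). λ = (5 - 35)/(8 - 21) ≡ 17/34 mod 47. 34⁻¹ ≡ 18 (mod 47), so λ ≡ 24.
  x = λ² - 21 - 8 = 576 - 29 ≡ 30; y = λ·(21 - 30) - 35 ≡ 31. → (30, 31)

(30, 31)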